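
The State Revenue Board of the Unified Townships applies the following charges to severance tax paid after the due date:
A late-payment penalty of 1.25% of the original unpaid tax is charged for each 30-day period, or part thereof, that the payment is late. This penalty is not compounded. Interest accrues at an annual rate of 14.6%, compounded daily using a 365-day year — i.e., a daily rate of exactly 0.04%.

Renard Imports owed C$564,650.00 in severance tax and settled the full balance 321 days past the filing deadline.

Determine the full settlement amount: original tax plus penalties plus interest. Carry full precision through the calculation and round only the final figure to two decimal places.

C$719,634.30

Penalty periods: ⌈321/30⌉ = 11; penalty = 11 × 1.25% × C$564,650.00 = C$77,639.38…
Interest: C$564,650.00 × ((1 + 0.0004)^321 − 1) = C$564,650.00 × 0.13697852… = C$77,344.9239…
Total = C$564,650.00 + C$77,639.3750 + C$77,344.9239… = C$719,634.30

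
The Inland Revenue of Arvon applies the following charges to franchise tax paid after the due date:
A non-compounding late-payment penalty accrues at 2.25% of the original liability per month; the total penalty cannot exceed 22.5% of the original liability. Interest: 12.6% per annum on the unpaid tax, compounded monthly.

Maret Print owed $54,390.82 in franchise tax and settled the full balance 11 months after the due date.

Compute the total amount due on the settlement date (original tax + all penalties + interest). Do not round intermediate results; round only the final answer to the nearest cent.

Penalty (uncapped): 11 × 2.25% × $54,390.82 = $13,461.73…; cap = 22.5% × $54,390.82 = $12,237.93… → penalty = $12,237.93…
Interest (12.6%/yr ÷ 12 = 1.05%/month): $54,390.82 × ((1 + 0.0105)^11 − 1) = $6,622.5625…
Total = $54,390.82 + $12,237.9345 + $6,622.5625… = $73,251.32

$73,251.32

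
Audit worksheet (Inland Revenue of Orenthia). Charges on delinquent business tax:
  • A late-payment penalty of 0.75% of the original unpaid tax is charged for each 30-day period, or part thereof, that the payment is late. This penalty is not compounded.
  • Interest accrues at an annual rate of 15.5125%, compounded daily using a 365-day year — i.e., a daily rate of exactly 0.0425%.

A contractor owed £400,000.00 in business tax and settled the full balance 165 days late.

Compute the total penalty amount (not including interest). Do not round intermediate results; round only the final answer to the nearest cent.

£18,000.00

Penalty periods: ⌈165/30⌉ = 6; penalty = 6 × 0.75% × £400,000.00 = £18,000.00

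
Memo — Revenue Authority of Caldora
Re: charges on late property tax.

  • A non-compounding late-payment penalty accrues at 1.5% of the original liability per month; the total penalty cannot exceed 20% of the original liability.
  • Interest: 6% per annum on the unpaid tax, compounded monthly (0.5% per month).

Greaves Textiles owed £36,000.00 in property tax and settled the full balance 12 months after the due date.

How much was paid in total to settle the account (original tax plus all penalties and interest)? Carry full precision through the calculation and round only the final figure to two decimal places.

£44,700.40

Penalty: 12 × 1.5% × £36,000.00 = £6,480.00 (below the 20% cap of £7,200.00)
Interest: £36,000.00 × ((1 + 0.005)^12 − 1) = £36,000.00 × 0.0616778… = £2,220.4012…
Total = £36,000.00 + £6,480.0000 + £2,220.4012… = £44,700.40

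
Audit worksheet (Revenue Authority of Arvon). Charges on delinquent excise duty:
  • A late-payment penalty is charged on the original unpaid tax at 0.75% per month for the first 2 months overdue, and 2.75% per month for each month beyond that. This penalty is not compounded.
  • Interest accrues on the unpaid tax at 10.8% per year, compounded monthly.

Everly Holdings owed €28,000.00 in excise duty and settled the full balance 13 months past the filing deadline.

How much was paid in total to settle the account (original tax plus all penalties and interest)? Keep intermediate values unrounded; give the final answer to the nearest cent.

Penalty, months 1–2: 2 × 0.75% × €28,000.00 = €420.00
Penalty, months 3–13: 11 × 2.75% × €28,000.00 = €8,470.00
Interest (10.8%/yr ÷ 12 = 0.9%/month): €28,000.00 × ((1 + 0.009)^13 − 1) = €3,458.8753…
Total = €28,000.00 + €8,890.0000 + €3,458.8753… = €40,348.88

€40,348.88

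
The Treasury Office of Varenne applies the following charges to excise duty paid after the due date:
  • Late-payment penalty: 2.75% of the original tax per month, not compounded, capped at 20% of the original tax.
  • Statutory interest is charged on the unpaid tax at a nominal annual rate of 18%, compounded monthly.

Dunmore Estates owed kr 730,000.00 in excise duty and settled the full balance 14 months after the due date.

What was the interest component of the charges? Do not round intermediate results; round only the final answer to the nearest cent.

Interest (18%/yr ÷ 12 = 1.5%/month): kr 730,000.00 × ((1 + 0.015)^14 − 1) = kr 169,181.6834…

kr 169,181.68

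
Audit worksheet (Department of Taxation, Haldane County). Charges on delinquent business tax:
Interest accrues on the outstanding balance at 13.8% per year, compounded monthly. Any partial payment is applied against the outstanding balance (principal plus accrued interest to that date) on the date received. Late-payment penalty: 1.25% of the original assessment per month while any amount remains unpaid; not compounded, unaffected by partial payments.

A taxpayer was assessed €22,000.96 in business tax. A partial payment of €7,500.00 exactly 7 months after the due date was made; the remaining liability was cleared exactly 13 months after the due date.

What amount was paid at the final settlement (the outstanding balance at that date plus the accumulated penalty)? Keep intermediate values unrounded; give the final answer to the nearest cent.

Monthly rate = 13.8% ÷ 12 = 1.15%
Balance at month 7: €22,000.9600 × (1 + 0.0115)^7 = €23,834.3241…
After €7,500.00 payment: €23,834.3241… − €7,500.00 = €16,334.3241…
Balance at month 13: €16,334.3241… × (1 + 0.0115)^6 = €17,494.2969…
Penalty: 13 × 1.25% × €22,000.96 = €3,575.16…
Final settlement = outstanding balance + penalty = €17,494.2969… + €3,575.16… = €21,069.45

€21,069.45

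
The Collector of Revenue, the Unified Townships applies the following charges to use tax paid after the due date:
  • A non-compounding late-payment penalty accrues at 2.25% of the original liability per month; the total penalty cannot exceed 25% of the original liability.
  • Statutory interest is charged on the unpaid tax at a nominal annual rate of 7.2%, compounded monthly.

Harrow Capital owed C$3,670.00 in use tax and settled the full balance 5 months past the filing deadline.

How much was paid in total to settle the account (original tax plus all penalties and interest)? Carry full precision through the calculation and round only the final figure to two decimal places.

Penalty: 5 × 2.25% × C$3,670.00 = C$412.88… (below the 25% cap of C$917.50)
Interest (7.2%/yr ÷ 12 = 0.6%/month): C$3,670.00 × ((1 + 0.006)^5 − 1) = C$111.4292…
Total = C$3,670.00 + C$412.8750 + C$111.4292… = C$4,194.30

C$4,194.30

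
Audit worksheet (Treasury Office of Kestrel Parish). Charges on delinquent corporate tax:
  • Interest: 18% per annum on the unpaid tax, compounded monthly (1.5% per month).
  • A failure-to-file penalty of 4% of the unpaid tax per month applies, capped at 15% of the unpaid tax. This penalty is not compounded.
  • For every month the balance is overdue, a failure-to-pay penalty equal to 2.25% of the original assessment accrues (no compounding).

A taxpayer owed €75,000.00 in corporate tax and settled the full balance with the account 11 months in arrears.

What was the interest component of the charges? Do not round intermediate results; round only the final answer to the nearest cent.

€13,346.17

Interest: €75,000.00 × ((1 + 0.015)^11 − 1) = €75,000.00 × 0.1779489… = €13,346.1703…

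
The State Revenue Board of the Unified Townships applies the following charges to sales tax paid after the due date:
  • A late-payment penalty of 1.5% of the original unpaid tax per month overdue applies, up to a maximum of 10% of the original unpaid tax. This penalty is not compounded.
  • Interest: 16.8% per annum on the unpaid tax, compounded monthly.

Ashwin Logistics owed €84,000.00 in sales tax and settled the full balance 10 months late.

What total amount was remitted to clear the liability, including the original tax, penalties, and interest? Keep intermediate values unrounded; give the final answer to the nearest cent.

Penalty (uncapped): 10 × 1.5% × €84,000.00 = €12,600.00; cap = 10% × €84,000.00 = €8,400.00 → penalty = €8,400.00
Interest (16.8%/yr ÷ 12 = 1.4%/month): €84,000.00 × ((1 + 0.014)^10 − 1) = €12,529.2287…
Total = €84,000.00 + €8,400.0000 + €12,529.2287… = €104,929.23

€104,929.23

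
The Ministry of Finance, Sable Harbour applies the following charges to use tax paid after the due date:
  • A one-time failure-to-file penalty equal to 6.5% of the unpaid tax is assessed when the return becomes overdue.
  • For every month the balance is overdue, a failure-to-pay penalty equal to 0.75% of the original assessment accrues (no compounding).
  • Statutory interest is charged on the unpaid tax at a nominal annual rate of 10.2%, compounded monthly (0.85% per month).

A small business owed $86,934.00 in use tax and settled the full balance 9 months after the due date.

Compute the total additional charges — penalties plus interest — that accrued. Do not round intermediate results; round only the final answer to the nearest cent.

$18,399.86

Failure-to-file penalty: 6.5% × $86,934.00 = $5,650.71
Failure-to-pay penalty = 0.75% × $86,934.00 × 9 mo = $5,868.05…
Interest: $86,934.00 × ((1 + 0.0085)^9 − 1) = $86,934.00 × 0.0791532… = $6,881.1086…
Penalties + interest = $11,518.7550 + $6,881.1086… = $18,399.86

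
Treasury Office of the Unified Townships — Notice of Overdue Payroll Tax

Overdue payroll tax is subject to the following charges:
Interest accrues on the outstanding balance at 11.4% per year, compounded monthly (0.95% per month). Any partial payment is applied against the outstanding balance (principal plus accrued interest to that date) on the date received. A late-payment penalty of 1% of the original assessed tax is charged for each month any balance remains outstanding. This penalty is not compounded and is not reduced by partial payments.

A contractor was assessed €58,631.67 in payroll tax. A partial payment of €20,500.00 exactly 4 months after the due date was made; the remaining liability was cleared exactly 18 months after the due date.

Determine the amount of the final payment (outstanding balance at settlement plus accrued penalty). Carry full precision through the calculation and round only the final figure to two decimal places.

Balance at month 4: €58,631.6700 × (1 + 0.0095)^4 = €60,891.6241…
After €20,500.00 payment: €60,891.6241… − €20,500.00 = €40,391.6241…
Balance at month 18: €40,391.6241… × (1 + 0.0095)^14 = €46,108.3776…
Penalty: 18 × 1% × €58,631.67 = €10,553.70…
Final settlement = outstanding balance + penalty = €46,108.3776… + €10,553.70… = €56,662.08

€56,662.08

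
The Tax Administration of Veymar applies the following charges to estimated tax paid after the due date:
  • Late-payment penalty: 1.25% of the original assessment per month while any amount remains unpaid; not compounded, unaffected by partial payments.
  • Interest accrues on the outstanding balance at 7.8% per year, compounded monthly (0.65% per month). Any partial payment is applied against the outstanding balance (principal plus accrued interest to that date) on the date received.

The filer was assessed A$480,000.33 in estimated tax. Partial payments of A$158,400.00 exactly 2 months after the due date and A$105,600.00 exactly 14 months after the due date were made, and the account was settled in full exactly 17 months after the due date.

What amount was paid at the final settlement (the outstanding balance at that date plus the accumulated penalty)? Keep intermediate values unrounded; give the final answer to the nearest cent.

Balance at month 2: A$480,000.3300 × (1 + 0.0065)^2 = A$486,260.6143…
After A$158,400.00 payment: A$486,260.6143… − A$158,400.00 = A$327,860.6143…
Balance at month 14: A$327,860.6143… × (1 + 0.0065)^12 = A$354,368.0828…
After A$105,600.00 payment: A$354,368.0828… − A$105,600.00 = A$248,768.0828…
Balance at month 17: A$248,768.0828… × (1 + 0.0065)^3 = A$253,650.6601…
Penalty: 17 × 1.25% × A$480,000.33 = A$102,000.07…
Final settlement = outstanding balance + penalty = A$253,650.6601… + A$102,000.07… = A$355,650.73

A$355,650.73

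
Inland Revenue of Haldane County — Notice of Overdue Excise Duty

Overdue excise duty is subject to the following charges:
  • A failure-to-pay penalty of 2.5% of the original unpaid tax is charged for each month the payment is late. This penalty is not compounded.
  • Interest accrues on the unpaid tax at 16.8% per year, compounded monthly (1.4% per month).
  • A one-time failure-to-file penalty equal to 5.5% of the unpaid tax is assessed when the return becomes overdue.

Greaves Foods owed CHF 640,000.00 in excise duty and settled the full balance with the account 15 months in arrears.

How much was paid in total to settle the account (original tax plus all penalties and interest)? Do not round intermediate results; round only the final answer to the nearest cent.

CHF 1,063,604.87

Failure-to-file penalty: 5.5% × CHF 640,000.00 = CHF 35,200.00
Failure-to-pay penalty: 15 × 2.5% × CHF 640,000.00 = CHF 240,000.00
Interest: CHF 640,000.00 × ((1 + 0.014)^15 − 1) = CHF 640,000.00 × 0.2318826… = CHF 148,404.8712…
Total = CHF 640,000.00 + CHF 275,200.0000 + CHF 148,404.8712… = CHF 1,063,604.87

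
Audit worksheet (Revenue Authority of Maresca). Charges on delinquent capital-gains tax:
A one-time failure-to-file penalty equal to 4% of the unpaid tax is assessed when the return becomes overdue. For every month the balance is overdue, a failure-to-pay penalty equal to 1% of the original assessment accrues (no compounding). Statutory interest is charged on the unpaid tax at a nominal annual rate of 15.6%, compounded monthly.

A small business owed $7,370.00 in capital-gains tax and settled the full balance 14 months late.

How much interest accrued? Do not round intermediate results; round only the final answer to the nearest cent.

Interest (15.6%/yr ÷ 12 = 1.3%/month): $7,370.00 × ((1 + 0.013)^14 − 1) = $1,460.7934…

$1,460.79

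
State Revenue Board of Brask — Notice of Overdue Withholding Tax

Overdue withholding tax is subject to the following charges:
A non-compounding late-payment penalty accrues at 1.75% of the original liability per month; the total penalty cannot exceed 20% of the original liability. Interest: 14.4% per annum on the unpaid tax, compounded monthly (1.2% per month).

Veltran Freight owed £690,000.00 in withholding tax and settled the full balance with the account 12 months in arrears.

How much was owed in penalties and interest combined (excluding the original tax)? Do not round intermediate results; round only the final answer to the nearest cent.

Penalty (uncapped): 12 × 1.75% × £690,000.00 = £144,900.00; cap = 20% × £690,000.00 = £138,000.00 → penalty = £138,000.00
Interest: £690,000.00 × ((1 + 0.012)^12 − 1) = £690,000.00 × 0.1538946… = £106,187.2907…
Penalties + interest = £138,000.0000 + £106,187.2907… = £244,187.29

£244,187.29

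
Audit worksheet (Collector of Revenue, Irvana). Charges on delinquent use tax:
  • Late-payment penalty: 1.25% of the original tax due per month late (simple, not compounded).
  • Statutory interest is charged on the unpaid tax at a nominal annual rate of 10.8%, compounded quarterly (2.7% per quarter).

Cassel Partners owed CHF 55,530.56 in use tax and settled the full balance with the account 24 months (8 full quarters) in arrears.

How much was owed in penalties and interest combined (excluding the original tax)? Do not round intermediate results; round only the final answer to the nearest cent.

CHF 29,850.58

Late-payment penalty = 1.25% × CHF 55,530.56 × 24 mo = CHF 16,659.17…
Interest: CHF 55,530.56 × ((1 + 0.027)^8 − 1) = CHF 55,530.56 × 0.2375523… = CHF 13,191.4102…
Penalties + interest = CHF 16,659.1680 + CHF 13,191.4102… = CHF 29,850.58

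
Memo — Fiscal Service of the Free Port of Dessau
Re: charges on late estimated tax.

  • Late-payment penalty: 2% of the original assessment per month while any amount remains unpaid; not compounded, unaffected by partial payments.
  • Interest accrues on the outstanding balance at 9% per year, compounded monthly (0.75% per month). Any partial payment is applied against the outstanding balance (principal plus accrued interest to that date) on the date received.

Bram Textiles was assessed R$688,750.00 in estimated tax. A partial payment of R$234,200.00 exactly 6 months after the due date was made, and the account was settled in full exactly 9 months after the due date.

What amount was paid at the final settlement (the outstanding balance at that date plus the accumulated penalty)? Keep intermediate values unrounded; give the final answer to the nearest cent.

R$621,125.91

Balance at month 6: R$688,750.0000 × (1 + 0.0075)^6 = R$720,330.7269…
After R$234,200.00 payment: R$720,330.7269… − R$234,200.00 = R$486,130.7269…
Balance at month 9: R$486,130.7269… × (1 + 0.0075)^3 = R$497,150.9079…
Penalty: 9 × 2% × R$688,750.00 = R$123,975.00
Final settlement = outstanding balance + penalty = R$497,150.9079… + R$123,975.00 = R$621,125.91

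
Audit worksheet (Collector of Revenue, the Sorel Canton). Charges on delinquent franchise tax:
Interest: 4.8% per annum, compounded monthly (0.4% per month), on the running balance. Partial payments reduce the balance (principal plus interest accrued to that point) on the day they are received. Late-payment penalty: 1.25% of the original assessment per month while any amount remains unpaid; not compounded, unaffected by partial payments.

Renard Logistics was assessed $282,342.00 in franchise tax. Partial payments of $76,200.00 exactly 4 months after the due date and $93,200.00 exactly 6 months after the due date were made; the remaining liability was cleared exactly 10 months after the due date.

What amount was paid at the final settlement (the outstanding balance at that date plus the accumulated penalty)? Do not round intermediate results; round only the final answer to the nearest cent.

$156,386.54

Balance at month 4: $282,342.0000 × (1 + 0.004)^4 = $286,886.6492…
After $76,200.00 payment: $286,886.6492… − $76,200.00 = $210,686.6492…
Balance at month 6: $210,686.6492… × (1 + 0.004)^2 = $212,375.5134…
After $93,200.00 payment: $212,375.5134… − $93,200.00 = $119,175.5134…
Balance at month 10: $119,175.5134… × (1 + 0.004)^4 = $121,093.7930…
Penalty: 10 × 1.25% × $282,342.00 = $35,292.75
Final settlement = outstanding balance + penalty = $121,093.7930… + $35,292.75 = $156,386.54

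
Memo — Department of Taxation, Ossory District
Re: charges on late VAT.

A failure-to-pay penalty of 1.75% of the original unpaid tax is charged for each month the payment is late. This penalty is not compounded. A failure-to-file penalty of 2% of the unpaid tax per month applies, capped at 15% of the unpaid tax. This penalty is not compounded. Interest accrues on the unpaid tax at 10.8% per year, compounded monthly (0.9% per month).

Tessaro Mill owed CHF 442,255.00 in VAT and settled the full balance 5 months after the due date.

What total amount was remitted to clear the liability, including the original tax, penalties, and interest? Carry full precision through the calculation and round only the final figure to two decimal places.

Failure-to-file: 5 × 2% × CHF 442,255.00 = CHF 44,225.50 (under the 15% cap)
Failure-to-pay penalty = 1.75% × CHF 442,255.00 × 5 mo = CHF 38,697.31…
Interest: CHF 442,255.00 × ((1 + 0.009)^5 − 1) = CHF 442,255.00 × 0.0458173… = CHF 20,262.9401…
Total = CHF 442,255.00 + CHF 82,922.8125 + CHF 20,262.9401… = CHF 545,440.75

CHF 545,440.75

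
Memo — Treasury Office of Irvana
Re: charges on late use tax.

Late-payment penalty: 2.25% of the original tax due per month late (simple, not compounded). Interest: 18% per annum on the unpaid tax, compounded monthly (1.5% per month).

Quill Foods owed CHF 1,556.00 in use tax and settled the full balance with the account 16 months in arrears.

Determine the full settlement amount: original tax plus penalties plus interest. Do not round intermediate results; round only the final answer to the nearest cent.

CHF 2,534.70

Late-payment penalty: 16 × 2.25% × CHF 1,556.00 = CHF 560.16
Interest: CHF 1,556.00 × ((1 + 0.015)^16 − 1) = CHF 1,556.00 × 0.2689855… = CHF 418.5415…
Total = CHF 1,556.00 + CHF 560.1600 + CHF 418.5415… = CHF 2,534.70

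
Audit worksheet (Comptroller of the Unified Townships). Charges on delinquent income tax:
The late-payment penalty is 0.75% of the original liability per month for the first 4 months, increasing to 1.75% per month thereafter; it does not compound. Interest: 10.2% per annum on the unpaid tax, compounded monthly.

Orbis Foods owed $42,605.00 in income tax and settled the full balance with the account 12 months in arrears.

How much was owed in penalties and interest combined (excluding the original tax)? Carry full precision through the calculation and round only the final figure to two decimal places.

$11,797.59

Penalty, months 1–4: 4 × 0.75% × $42,605.00 = $1,278.15
Penalty, months 5–12: 8 × 1.75% × $42,605.00 = $5,964.70
Interest (10.2%/yr ÷ 12 = 0.85%/month): $42,605.00 × ((1 + 0.0085)^12 − 1) = $4,554.7398…
Penalties + interest = $7,242.8500 + $4,554.7398… = $11,797.59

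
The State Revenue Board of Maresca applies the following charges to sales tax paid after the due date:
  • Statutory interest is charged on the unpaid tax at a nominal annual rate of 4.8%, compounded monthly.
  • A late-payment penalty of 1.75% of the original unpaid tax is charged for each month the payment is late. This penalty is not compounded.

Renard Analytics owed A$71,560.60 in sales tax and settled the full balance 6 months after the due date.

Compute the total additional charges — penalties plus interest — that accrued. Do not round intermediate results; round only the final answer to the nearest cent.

A$9,248.58

Late-payment penalty: 6 × 1.75% × A$71,560.60 = A$7,513.86…
Interest (4.8%/yr ÷ 12 = 0.4%/month): A$71,560.60 × ((1 + 0.004)^6 − 1) = A$1,734.7208…
Penalties + interest = A$7,513.8630 + A$1,734.7208… = A$9,248.58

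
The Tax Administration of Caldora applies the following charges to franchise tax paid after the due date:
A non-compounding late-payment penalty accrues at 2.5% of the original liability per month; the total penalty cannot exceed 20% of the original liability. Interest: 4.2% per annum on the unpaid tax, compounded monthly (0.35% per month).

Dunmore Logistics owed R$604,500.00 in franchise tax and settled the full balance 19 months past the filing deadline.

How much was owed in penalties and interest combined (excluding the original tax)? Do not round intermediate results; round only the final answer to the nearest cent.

Penalty (uncapped): 19 × 2.5% × R$604,500.00 = R$287,137.50; cap = 20% × R$604,500.00 = R$120,900.00 → penalty = R$120,900.00
Interest: R$604,500.00 × ((1 + 0.0035)^19 − 1) = R$604,500.00 × 0.0686369… = R$41,490.9962…
Penalties + interest = R$120,900.0000 + R$41,490.9962… = R$162,391.00

R$162,391.00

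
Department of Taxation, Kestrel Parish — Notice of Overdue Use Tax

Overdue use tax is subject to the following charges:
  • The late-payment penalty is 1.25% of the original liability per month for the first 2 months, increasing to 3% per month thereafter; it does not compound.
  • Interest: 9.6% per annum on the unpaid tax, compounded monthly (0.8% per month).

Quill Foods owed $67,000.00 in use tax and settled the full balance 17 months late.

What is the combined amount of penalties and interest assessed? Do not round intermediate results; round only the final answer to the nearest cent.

Penalty, months 1–2: 2 × 1.25% × $67,000.00 = $1,675.00
Penalty, months 3–17: 15 × 3% × $67,000.00 = $30,150.00
Interest: $67,000.00 × ((1 + 0.008)^17 − 1) = $67,000.00 × 0.1450621… = $9,719.1617…
Penalties + interest = $31,825.0000 + $9,719.1617… = $41,544.16

$41,544.16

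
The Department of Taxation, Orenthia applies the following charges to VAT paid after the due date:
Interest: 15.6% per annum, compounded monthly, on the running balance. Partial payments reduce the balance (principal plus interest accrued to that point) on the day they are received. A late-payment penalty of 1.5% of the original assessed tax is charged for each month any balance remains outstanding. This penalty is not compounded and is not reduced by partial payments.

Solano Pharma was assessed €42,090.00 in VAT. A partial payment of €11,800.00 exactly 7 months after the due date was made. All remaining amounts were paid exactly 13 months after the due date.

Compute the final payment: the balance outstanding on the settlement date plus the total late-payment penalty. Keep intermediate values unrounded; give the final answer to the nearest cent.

Monthly rate = 15.6% ÷ 12 = 1.3%
Balance at month 7: €42,090.0000 × (1 + 0.013)^7 = €46,072.8463…
After €11,800.00 payment: €46,072.8463… − €11,800.00 = €34,272.8463…
Balance at month 13: €34,272.8463… × (1 + 0.013)^6 = €37,034.5307…
Penalty: 13 × 1.5% × €42,090.00 = €8,207.55
Final settlement = outstanding balance + penalty = €37,034.5307… + €8,207.55 = €45,242.08

€45,242.08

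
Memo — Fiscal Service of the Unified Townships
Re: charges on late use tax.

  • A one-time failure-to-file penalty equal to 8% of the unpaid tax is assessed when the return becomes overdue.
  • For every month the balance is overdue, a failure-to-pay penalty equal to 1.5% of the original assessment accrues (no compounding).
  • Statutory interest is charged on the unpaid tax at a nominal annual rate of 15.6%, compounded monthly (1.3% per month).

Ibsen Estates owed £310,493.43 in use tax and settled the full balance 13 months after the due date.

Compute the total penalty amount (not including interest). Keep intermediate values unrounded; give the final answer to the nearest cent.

£85,385.69

Failure-to-file penalty: 8% × £310,493.43 = £24,839.47…
Failure-to-pay penalty: 13 × 1.5% × £310,493.43 = £60,546.22…
Total penalty = £24,839.47… + £60,546.22… = £85,385.69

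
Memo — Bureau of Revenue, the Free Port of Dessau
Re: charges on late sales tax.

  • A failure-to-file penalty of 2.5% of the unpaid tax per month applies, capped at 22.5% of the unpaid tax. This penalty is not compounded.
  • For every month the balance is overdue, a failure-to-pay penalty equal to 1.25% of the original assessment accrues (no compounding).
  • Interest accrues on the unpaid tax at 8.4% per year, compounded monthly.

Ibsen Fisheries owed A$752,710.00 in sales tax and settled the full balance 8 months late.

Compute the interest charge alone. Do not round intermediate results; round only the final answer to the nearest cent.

A$43,199.06

Interest (8.4%/yr ÷ 12 = 0.7%/month): A$752,710.00 × ((1 + 0.007)^8 − 1) = A$43,199.0634…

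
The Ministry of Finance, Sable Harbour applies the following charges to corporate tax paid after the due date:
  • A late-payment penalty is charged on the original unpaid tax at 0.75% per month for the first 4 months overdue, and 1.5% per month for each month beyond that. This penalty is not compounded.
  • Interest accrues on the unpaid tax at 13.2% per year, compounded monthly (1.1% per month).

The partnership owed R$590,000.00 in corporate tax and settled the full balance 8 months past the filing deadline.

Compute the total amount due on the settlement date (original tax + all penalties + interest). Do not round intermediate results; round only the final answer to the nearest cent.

Penalty, months 1–4: 4 × 0.75% × R$590,000.00 = R$17,700.00
Penalty, months 5–8: 4 × 1.5% × R$590,000.00 = R$35,400.00
Interest: R$590,000.00 × ((1 + 0.011)^8 − 1) = R$590,000.00 × 0.0914636… = R$53,963.5063…
Total = R$590,000.00 + R$53,100.0000 + R$53,963.5063… = R$697,063.51

R$697,063.51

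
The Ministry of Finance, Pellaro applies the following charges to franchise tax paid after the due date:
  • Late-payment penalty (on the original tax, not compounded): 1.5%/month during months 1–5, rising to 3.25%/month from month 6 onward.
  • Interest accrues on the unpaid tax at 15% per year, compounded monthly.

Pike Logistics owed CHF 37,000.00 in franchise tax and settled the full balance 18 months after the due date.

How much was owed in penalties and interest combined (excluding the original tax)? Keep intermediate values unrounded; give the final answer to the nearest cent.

CHF 27,678.86

Penalty, months 1–5: 5 × 1.5% × CHF 37,000.00 = CHF 2,775.00
Penalty, months 6–18: 13 × 3.25% × CHF 37,000.00 = CHF 15,632.50
Interest (15%/yr ÷ 12 = 1.25%/month): CHF 37,000.00 × ((1 + 0.0125)^18 − 1) = CHF 9,271.3636…
Penalties + interest = CHF 18,407.5000 + CHF 9,271.3636… = CHF 27,678.86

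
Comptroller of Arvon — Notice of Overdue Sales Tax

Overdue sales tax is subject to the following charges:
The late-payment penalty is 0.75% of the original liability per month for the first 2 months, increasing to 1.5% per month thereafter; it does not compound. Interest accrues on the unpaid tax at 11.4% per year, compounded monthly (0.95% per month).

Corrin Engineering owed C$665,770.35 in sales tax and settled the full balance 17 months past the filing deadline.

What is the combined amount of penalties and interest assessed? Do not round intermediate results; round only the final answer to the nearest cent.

C$275,879.85

Penalty, months 1–2: 2 × 0.75% × C$665,770.35 = C$9,986.56…
Penalty, months 3–17: 15 × 1.5% × C$665,770.35 = C$149,798.33…
Interest: C$665,770.35 × ((1 + 0.0095)^17 − 1) = C$665,770.35 × 0.1743769… = C$116,094.9620…
Penalties + interest = C$159,784.8840 + C$116,094.9620… = C$275,879.85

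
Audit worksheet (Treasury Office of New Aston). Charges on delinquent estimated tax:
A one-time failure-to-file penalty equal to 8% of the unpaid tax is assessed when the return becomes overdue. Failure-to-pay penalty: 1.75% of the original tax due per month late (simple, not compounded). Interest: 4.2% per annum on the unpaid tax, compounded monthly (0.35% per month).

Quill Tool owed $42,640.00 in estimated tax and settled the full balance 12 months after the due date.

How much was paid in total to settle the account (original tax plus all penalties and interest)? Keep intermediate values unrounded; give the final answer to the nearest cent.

Failure-to-file penalty: 8% × $42,640.00 = $3,411.20
Failure-to-pay penalty: 12 × 1.75% × $42,640.00 = $8,954.40
Interest: $42,640.00 × ((1 + 0.0035)^12 − 1) = $42,640.00 × 0.0428180… = $1,825.7598…
Total = $42,640.00 + $12,365.6000 + $1,825.7598… = $56,831.36

$56,831.36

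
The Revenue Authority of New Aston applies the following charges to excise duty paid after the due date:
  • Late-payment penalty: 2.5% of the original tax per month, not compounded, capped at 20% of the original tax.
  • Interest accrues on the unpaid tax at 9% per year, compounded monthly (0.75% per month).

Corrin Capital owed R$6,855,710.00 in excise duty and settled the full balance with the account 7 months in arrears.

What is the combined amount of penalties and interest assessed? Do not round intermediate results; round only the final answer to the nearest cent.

R$1,567,874.32

Penalty: 7 × 2.5% × R$6,855,710.00 = R$1,199,749.25 (below the 20% cap of R$1,371,142.00)
Interest: R$6,855,710.00 × ((1 + 0.0075)^7 − 1) = R$6,855,710.00 × 0.0536961… = R$368,125.0739…
Penalties + interest = R$1,199,749.2500 + R$368,125.0739… = R$1,567,874.32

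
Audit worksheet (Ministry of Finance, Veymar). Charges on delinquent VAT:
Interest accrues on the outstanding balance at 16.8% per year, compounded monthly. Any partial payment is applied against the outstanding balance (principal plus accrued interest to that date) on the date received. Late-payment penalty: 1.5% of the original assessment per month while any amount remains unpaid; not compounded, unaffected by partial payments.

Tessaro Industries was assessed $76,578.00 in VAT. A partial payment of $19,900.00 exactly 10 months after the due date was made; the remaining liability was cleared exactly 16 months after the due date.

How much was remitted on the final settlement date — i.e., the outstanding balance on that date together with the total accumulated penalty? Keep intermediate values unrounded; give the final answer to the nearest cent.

$92,403.31

Monthly rate = 16.8% ÷ 12 = 1.4%
Balance at month 10: $76,578.0000 × (1 + 0.014)^10 = $88,000.1818…
After $19,900.00 payment: $88,000.1818… − $19,900.00 = $68,100.1818…
Balance at month 16: $68,100.1818… × (1 + 0.014)^6 = $74,024.5885…
Penalty: 16 × 1.5% × $76,578.00 = $18,378.72
Final settlement = outstanding balance + penalty = $74,024.5885… + $18,378.72 = $92,403.31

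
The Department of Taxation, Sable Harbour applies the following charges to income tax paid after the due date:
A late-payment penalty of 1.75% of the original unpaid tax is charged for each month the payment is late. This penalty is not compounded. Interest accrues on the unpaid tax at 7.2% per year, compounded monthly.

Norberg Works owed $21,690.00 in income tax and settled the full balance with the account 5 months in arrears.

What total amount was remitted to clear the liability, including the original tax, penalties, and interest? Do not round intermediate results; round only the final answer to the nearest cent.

Late-payment penalty: 5 × 1.75% × $21,690.00 = $1,897.88…
Interest (7.2%/yr ÷ 12 = 0.6%/month): $21,690.00 × ((1 + 0.006)^5 − 1) = $658.5554…
Total = $21,690.00 + $1,897.8750 + $658.5554… = $24,246.43

$24,246.43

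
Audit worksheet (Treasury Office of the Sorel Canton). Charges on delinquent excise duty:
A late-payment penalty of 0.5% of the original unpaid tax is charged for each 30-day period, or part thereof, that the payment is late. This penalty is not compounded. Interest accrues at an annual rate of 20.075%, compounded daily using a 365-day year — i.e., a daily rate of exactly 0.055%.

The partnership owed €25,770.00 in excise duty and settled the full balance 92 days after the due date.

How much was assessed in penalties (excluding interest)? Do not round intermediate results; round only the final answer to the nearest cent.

Penalty periods: ⌈92/30⌉ = 4; penalty = 4 × 0.5% × €25,770.00 = €515.40

€515.40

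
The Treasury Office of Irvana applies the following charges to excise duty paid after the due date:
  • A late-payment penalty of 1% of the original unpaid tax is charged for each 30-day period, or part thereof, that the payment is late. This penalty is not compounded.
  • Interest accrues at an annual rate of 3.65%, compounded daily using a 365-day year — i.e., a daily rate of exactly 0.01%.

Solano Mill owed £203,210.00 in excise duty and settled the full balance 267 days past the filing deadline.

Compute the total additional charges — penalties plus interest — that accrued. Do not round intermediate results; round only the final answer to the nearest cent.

£23,787.41

Penalty periods: ⌈267/30⌉ = 9; penalty = 9 × 1% × £203,210.00 = £18,288.90
Interest: £203,210.00 × ((1 + 0.0001)^267 − 1) = £203,210.00 × 0.02705827… = £5,498.5106…
Penalties + interest = £18,288.9000 + £5,498.5106… = £23,787.41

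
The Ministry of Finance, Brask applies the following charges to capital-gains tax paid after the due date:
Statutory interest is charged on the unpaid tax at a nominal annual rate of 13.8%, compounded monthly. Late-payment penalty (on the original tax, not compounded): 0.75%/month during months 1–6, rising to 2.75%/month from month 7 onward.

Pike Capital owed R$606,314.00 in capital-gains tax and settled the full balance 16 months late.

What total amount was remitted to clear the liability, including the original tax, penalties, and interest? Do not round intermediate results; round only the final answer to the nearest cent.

R$922,054.69

Penalty, months 1–6: 6 × 0.75% × R$606,314.00 = R$27,284.13
Penalty, months 7–16: 10 × 2.75% × R$606,314.00 = R$166,736.35
Interest (13.8%/yr ÷ 12 = 1.15%/month): R$606,314.00 × ((1 + 0.0115)^16 − 1) = R$121,720.2150…
Total = R$606,314.00 + R$194,020.4800 + R$121,720.2150… = R$922,054.69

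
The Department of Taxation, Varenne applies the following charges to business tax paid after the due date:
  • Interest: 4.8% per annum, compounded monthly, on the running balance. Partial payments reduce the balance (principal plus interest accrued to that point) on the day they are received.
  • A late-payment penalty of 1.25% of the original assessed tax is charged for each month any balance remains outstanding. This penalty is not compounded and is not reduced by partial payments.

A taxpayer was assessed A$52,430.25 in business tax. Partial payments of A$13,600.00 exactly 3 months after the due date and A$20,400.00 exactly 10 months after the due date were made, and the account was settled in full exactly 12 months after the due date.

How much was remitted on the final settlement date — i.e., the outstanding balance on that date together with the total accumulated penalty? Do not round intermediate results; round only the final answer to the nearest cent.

Monthly rate = 4.8% ÷ 12 = 0.4%
Balance at month 3: A$52,430.2500 × (1 + 0.004)^3 = A$53,061.9330…
After A$13,600.00 payment: A$53,061.9330… − A$13,600.00 = A$39,461.9330…
Balance at month 10: A$39,461.9330… × (1 + 0.004)^7 = A$40,580.2151…
After A$20,400.00 payment: A$40,580.2151… − A$20,400.00 = A$20,180.2151…
Balance at month 12: A$20,180.2151… × (1 + 0.004)^2 = A$20,341.9797…
Penalty: 12 × 1.25% × A$52,430.25 = A$7,864.54…
Final settlement = outstanding balance + penalty = A$20,341.9797… + A$7,864.54… = A$28,206.52

A$28,206.52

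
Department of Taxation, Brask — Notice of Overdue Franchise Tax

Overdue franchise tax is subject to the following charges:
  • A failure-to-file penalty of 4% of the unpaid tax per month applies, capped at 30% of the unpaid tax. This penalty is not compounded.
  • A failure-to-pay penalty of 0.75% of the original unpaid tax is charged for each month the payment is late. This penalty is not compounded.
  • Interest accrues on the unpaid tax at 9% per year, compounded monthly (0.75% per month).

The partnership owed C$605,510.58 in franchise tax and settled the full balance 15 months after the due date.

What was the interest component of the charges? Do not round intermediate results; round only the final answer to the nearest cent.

Interest: C$605,510.58 × ((1 + 0.0075)^15 − 1) = C$605,510.58 × 0.1186026… = C$71,815.1256…

C$71,815.13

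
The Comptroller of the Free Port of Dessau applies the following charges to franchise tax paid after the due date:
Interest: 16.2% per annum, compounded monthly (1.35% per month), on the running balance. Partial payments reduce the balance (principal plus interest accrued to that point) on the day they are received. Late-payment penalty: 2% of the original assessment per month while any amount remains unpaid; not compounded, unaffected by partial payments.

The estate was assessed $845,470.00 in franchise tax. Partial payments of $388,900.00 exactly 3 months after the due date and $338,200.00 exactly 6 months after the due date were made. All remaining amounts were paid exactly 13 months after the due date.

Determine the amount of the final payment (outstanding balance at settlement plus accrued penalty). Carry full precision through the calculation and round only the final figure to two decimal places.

Balance at month 3: $845,470.0000 × (1 + 0.0135)^3 = $880,175.8759…
After $388,900.00 payment: $880,175.8759… − $388,900.00 = $491,275.8759…
Balance at month 6: $491,275.8759… × (1 + 0.0135)^3 = $511,442.3627…
After $338,200.00 payment: $511,442.3627… − $338,200.00 = $173,242.3627…
Balance at month 13: $173,242.3627… × (1 + 0.0135)^7 = $190,291.9293…
Penalty: 13 × 2% × $845,470.00 = $219,822.20
Final settlement = outstanding balance + penalty = $190,291.9293… + $219,822.20 = $410,114.13

$410,114.13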